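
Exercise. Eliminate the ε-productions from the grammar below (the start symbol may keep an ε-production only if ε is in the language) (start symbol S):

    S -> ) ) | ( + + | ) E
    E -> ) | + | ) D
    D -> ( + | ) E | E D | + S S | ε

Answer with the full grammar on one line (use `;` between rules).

S -> ) ) | ( + + | ) E; E -> ) | + | ) D; D -> ( + | ) E | E D | E | + S S

The nullable symbols are {D}.
ε ∉ L(G), so no ε-production is kept.
Add the nullable-subset variants: D → E D gives E D | E.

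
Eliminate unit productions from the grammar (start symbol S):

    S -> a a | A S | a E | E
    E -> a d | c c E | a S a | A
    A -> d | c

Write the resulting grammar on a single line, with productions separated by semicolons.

S -> a d | c c E | a S a | a a | A S | a E | d | c; E -> a d | c c E | a S a | d | c; A -> d | c

Unit pairs: E ⇒* {A}; S ⇒* {A, E}.
For each unit pair (A, B), copy every non-unit production of B to A, then drop all unit productions.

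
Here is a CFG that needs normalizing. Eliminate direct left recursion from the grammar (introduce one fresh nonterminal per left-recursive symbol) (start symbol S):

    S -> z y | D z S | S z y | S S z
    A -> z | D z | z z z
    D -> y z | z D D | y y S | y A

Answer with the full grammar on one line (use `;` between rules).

S is directly left-recursive.
For S: α = {z y, S z}, β = {z y, D z S}. Rewrite as S → β S' and S' → α S' | ε.

S -> z y S' | D z S S'; A -> z | D z | z z z; D -> y z | z D D | y y S | y A; S' -> z y S' | S z S' | ε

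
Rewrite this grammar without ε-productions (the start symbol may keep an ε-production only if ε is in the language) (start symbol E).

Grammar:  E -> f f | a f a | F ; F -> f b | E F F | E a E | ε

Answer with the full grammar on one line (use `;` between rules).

Nullable nonterminals: {E, F}.
ε ∈ L(G) since E is nullable, so keep E → ε.
Add the nullable-subset variants: F → E F F gives E F F | E F | E | F F. F → E a E gives E a E | E a | a E | a.

E -> f f | a f a | F | ε; F -> f b | E F F | E F | E | F F | E a E | E a | a E | a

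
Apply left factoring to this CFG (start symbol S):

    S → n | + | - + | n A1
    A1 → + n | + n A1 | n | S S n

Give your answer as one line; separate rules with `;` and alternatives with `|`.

S → + | - + | n S'; A1 → n | S S n | + n A1'; S' → ε | A1; A1' → ε | A1

S has alternatives sharing prefix 'n': factor to S → n S' with S' → ε | A1.
A1 has alternatives sharing prefix '+ n': factor to A1 → + n A1' with A1' → ε | A1.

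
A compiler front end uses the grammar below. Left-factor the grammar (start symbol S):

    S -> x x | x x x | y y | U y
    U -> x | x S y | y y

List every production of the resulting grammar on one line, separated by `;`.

S has alternatives sharing prefix 'x x': factor to S → x x S' with S' → ε | x.
U has alternatives sharing prefix 'x': factor to U → x U' with U' → ε | S y.

S -> y y | U y | x x S'; U -> y y | x U'; S' -> ε | x; U' -> ε | S y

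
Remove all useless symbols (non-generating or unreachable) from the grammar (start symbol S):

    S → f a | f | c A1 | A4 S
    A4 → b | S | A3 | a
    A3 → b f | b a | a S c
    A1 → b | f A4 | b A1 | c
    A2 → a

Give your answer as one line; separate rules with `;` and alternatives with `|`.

Generating nonterminals: {A1, A2, A3, A4, S}.
Reachable from S after that: {A1, A3, A4, S}.
Removed useless symbols: {A2} and every production mentioning them.

S → f a | f | c A1 | A4 S; A4 → b | S | A3 | a; A3 → b f | b a | a S c; A1 → b | f A4 | b A1 | c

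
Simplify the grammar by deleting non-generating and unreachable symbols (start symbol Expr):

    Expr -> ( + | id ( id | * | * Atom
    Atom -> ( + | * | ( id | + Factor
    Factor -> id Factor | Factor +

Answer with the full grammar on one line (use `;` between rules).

Expr -> ( + | id ( id | * | * Atom; Atom -> ( + | * | ( id

Generating nonterminals: {Atom, Expr}.
Reachable from Expr after that: {Atom, Expr}.
Removed useless symbols: {Factor} and every production mentioning them.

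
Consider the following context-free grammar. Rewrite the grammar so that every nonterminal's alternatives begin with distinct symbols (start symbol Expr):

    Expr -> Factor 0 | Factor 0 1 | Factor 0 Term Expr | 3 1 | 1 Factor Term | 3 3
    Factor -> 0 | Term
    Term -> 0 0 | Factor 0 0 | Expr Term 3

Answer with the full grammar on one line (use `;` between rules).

Expr -> 1 Factor Term | Factor 0 Expr1 | 3 Expr2; Factor -> 0 | Term; Term -> 0 0 | Factor 0 0 | Expr Term 3; Expr1 -> ε | 1 | Term Expr; Expr2 -> 1 | 3

Expr has alternatives sharing prefix 'Factor 0': factor to Expr → Factor 0 Expr1 with Expr1 → ε | 1 | Term Expr.
Expr has alternatives sharing prefix '3': factor to Expr → 3 Expr2 with Expr2 → 1 | 3.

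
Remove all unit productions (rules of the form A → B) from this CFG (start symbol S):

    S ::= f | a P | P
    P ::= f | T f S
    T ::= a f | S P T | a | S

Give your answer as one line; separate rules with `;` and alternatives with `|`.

S ::= f | a P | T f S; P ::= f | T f S; T ::= f | a P | T f S | a f | S P T | a

Unit pairs: S ⇒* {P}; T ⇒* {P, S}.
For every A with A ⇒* B via unit rules, add B's non-unit alternatives to A; then delete every rule of the form X → Y.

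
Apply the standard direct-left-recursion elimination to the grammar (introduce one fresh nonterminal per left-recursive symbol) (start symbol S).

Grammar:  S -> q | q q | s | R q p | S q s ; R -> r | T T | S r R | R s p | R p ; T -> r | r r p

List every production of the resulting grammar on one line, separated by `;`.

S -> q S' | q q S' | s S' | R q p S'; R -> r R' | T T R' | S r R R'; T -> r | r r p; S' -> q s S' | ε; R' -> s p R' | p R' | ε

S, R are directly left-recursive.
For S: α = {q s}, β = {q, q q, s, R q p}. Rewrite as S → β S' and S' → α S' | ε.
For R: α = {s p, p}, β = {r, T T, S r R}. Rewrite as R → β R' and R' → α R' | ε.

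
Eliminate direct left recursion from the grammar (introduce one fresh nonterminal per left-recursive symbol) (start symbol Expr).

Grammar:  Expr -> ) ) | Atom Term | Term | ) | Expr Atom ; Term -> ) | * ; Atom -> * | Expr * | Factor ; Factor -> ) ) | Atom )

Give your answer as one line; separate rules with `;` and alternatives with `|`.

Expr -> ) ) Expr1 | Atom Term Expr1 | Term Expr1 | ) Expr1; Term -> ) | *; Atom -> * | Expr * | Factor; Factor -> ) ) | Atom ); Expr1 -> Atom Expr1 | eps

Left recursion appears on Expr.
For Expr: α = {Atom}, β = {) ), Atom Term, Term, )}. Rewrite as Expr → β Expr1 and Expr1 → α Expr1 | ε.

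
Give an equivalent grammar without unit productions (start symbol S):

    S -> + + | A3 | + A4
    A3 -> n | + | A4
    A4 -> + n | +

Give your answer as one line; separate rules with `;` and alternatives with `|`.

S -> + n | + | + + | + A4 | n; A3 -> + n | + | n; A4 -> + n | +

Unit pairs: A3 ⇒* {A4}; S ⇒* {A3, A4}.
For each unit pair (A, B), copy every non-unit production of B to A, then drop all unit productions.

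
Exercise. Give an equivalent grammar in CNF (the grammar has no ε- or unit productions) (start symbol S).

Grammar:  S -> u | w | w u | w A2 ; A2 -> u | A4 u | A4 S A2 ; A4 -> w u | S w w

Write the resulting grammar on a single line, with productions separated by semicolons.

S -> u | w | X1 X2 | X1 A2; A2 -> u | A4 X2 | A4 Y1; A4 -> X1 X2 | S Y2; X1 -> w; X2 -> u; Y1 -> S A2; Y2 -> X1 X1

Introduce a nonterminal for each terminal appearing in a rule of length ≥ 2: X1 → w, X2 → u.
Binarize each right-hand side of length ≥ 3 by chaining fresh nonterminals (Y1, Y2, …): affected rules were A2 → A4 S A2; A4 → S X1 X1.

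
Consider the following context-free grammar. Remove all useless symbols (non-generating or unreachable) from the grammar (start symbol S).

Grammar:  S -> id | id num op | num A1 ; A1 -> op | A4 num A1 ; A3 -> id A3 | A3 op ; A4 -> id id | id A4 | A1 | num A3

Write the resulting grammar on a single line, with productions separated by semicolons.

Generating nonterminals: {A1, A4, S}.
Reachable from S after that: {A1, A4, S}.
Removed useless symbols: {A3} and every production mentioning them.

S -> id | id num op | num A1; A1 -> op | A4 num A1; A4 -> id id | id A4 | A1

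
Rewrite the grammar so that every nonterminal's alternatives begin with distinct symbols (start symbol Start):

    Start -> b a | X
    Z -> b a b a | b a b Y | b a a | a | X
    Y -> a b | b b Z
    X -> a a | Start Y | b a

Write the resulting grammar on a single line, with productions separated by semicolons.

Z has alternatives sharing prefix 'b a': factor to Z → b a Z1 with Z1 → b a | b Y | a.
Z1 has alternatives sharing prefix 'b': factor to Z1 → b Z11 with Z11 → a | Y.

Start -> b a | X; Z -> a | X | b a Z1; Y -> a b | b b Z; X -> a a | Start Y | b a; Z1 -> a | b Z11; Z11 -> a | Y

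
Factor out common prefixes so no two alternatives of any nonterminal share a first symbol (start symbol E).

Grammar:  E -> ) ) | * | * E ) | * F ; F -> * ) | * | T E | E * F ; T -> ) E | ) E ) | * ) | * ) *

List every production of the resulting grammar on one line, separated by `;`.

E -> ) ) | * E'; F -> T E | E * F | * F'; T -> ) E T' | * ) T''; E' -> ε | E ) | F; F' -> ) | ε; T' -> ε | ); T'' -> ε | *

E has alternatives sharing prefix '*': factor to E → * E' with E' → ε | E ) | F.
F has alternatives sharing prefix '*': factor to F → * F' with F' → ) | ε.
T has alternatives sharing prefix ') E': factor to T → ) E T' with T' → ε | ).
T has alternatives sharing prefix '* )': factor to T → * ) T'' with T'' → ε | *.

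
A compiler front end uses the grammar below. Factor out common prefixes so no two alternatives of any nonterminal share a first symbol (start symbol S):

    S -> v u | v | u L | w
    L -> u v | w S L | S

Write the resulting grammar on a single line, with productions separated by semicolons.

S has alternatives sharing prefix 'v': factor to S → v S' with S' → u | ε.

S -> u L | w | v S'; L -> u v | w S L | S; S' -> u | ε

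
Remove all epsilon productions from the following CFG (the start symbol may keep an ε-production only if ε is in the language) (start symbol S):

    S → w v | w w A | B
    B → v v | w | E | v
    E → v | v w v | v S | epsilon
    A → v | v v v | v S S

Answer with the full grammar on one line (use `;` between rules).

S → w v | w w A | B | ε; B → v v | w | E | v; E → v | v w v | v S; A → v | v v v | v S S | v S

Nullable set = {B, E, S}.
ε ∈ L(G) since S is nullable, so keep S → ε.
Add the nullable-subset variants: A → v S S gives v S S | v S.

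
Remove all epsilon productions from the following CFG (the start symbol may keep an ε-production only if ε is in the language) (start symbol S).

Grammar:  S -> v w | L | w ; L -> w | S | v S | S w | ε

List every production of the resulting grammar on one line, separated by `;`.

S -> v w | L | w | ε; L -> w | S | v S | v | S w

Nullable nonterminals: {L, S}.
ε ∈ L(G) since S is nullable, so keep S → ε.
Add the nullable-subset variants: L → v S gives v S | v.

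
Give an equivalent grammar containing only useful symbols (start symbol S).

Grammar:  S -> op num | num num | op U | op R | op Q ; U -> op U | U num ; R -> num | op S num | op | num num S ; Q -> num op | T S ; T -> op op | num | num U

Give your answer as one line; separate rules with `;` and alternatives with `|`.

S -> op num | num num | op R | op Q; R -> num | op S num | op | num num S; Q -> num op | T S; T -> op op | num

Generating nonterminals: {Q, R, S, T}.
Reachable from S after that: {Q, R, S, T}.
Removed useless symbols: {U} and every production mentioning them.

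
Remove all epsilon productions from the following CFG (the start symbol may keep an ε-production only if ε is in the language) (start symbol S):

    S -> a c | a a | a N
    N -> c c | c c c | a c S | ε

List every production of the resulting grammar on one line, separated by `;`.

The nullable symbols are {N}.
ε ∉ L(G), so no ε-production is kept.
For each production, add variants omitting each subset of nullable occurrences: S → a N gives a N | a.

S -> a c | a a | a N | a; N -> c c | c c c | a c S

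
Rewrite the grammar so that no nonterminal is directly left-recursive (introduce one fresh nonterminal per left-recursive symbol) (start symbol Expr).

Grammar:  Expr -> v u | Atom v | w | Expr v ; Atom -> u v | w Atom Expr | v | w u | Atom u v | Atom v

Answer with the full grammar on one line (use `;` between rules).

Expr -> v u Expr1 | Atom v Expr1 | w Expr1; Atom -> u v Atom1 | w Atom Expr Atom1 | v Atom1 | w u Atom1; Expr1 -> v Expr1 | ε; Atom1 -> u v Atom1 | v Atom1 | ε

Expr, Atom are directly left-recursive.
For Expr: α = {v}, β = {v u, Atom v, w}. Rewrite as Expr → β Expr1 and Expr1 → α Expr1 | ε.
For Atom: α = {u v, v}, β = {u v, w Atom Expr, v, w u}. Rewrite as Atom → β Atom1 and Atom1 → α Atom1 | ε.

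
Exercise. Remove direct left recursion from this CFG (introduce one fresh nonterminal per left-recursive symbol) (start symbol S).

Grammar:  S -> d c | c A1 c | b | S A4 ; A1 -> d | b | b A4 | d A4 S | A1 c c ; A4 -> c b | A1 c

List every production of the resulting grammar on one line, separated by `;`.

Directly left-recursive nonterminals: S, A1.
For S: α = {A4}, β = {d c, c A1 c, b}. Rewrite as S → β S' and S' → α S' | ε.
For A1: α = {c c}, β = {d, b, b A4, d A4 S}. Rewrite as A1 → β A1' and A1' → α A1' | ε.

S -> d c S' | c A1 c S' | b S'; A1 -> d A1' | b A1' | b A4 A1' | d A4 S A1'; A4 -> c b | A1 c; S' -> A4 S' | eps; A1' -> c c A1' | eps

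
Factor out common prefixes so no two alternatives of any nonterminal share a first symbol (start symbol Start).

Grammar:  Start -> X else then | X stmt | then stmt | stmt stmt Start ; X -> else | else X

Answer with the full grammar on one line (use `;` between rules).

Start has alternatives sharing prefix 'X': factor to Start → X Start1 with Start1 → else then | stmt.
X has alternatives sharing prefix 'else': factor to X → else X1 with X1 → ε | X.

Start -> then stmt | stmt stmt Start | X Start1; X -> else X1; Start1 -> else then | stmt; X1 -> ε | X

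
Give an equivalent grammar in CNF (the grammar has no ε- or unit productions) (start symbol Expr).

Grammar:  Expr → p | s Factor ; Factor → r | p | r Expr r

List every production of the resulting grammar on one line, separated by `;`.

Expr → p | X1 Factor; Factor → r | p | X2 Y1; X1 → s; X2 → r; Y1 → Expr X2

Introduce a nonterminal for each terminal appearing in a rule of length ≥ 2: X1 → s, X2 → r.
Binarize each right-hand side of length ≥ 3 by chaining fresh nonterminals (Y1, Y2, …): affected rules were Factor → X2 Expr X2.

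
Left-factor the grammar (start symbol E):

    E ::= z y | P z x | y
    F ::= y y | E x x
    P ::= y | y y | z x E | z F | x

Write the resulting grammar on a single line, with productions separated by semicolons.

P has alternatives sharing prefix 'y': factor to P → y P' with P' → ε | y.
P has alternatives sharing prefix 'z': factor to P → z P'' with P'' → x E | F.

E ::= z y | P z x | y; F ::= y y | E x x; P ::= x | y P' | z P''; P' ::= ε | y; P'' ::= x E | F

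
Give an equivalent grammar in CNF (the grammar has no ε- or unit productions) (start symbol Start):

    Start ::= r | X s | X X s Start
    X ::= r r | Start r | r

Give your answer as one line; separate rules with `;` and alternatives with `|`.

Introduce a nonterminal for each terminal appearing in a rule of length ≥ 2: X1 → s, X2 → r.
Binarize each right-hand side of length ≥ 3 by chaining fresh nonterminals (Y1, Y2, …): affected rules were Start → X X X1 Start.

Start ::= r | X X1 | X Y1; X ::= X2 X2 | Start X2 | r; X1 ::= s; X2 ::= r; Y1 ::= X Y2; Y2 ::= X1 Start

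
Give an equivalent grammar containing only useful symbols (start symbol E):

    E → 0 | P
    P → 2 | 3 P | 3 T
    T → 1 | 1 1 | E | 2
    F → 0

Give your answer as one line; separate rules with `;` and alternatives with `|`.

Generating nonterminals: {E, F, P, T}.
Reachable from E after that: {E, P, T}.
Removed useless symbols: {F} and every production mentioning them.

E → 0 | P; P → 2 | 3 P | 3 T; T → 1 | 1 1 | E | 2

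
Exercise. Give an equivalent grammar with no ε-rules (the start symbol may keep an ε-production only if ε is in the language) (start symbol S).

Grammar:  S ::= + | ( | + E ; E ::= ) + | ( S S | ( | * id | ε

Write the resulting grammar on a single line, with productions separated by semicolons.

The nullable symbols are {E}.
ε ∉ L(G), so no ε-production is kept.

S ::= + | ( | + E; E ::= ) + | ( S S | ( | * id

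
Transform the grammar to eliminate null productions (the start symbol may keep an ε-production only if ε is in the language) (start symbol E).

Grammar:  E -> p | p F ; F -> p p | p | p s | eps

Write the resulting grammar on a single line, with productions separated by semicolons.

E -> p | p F; F -> p p | p | p s

Nullable nonterminals: {F}.
ε ∉ L(G), so no ε-production is kept.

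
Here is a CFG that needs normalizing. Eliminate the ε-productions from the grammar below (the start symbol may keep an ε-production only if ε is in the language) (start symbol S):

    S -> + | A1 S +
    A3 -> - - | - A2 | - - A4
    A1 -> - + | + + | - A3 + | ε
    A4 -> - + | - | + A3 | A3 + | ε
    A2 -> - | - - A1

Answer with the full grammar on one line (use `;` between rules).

Nullable nonterminals: {A1, A4}.
ε ∉ L(G), so no ε-production is kept.
Expand every rule over subsets of its nullable positions: S → A1 S + gives A1 S + | S +. A2 → - - A1 gives - - A1 | - -.

S -> + | A1 S + | S +; A3 -> - - | - A2 | - - A4; A1 -> - + | + + | - A3 +; A4 -> - + | - | + A3 | A3 +; A2 -> - | - - A1 | - -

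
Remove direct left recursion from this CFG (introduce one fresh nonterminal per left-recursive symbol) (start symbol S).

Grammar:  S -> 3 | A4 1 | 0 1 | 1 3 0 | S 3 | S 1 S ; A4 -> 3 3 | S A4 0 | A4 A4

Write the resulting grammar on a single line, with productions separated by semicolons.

S, A4 are directly left-recursive.
For S: α = {3, 1 S}, β = {3, A4 1, 0 1, 1 3 0}. Rewrite as S → β S' and S' → α S' | ε.
For A4: α = {A4}, β = {3 3, S A4 0}. Rewrite as A4 → β A4' and A4' → α A4' | ε.

S -> 3 S' | A4 1 S' | 0 1 S' | 1 3 0 S'; A4 -> 3 3 A4' | S A4 0 A4'; S' -> 3 S' | 1 S S' | ε; A4' -> A4 A4' | ε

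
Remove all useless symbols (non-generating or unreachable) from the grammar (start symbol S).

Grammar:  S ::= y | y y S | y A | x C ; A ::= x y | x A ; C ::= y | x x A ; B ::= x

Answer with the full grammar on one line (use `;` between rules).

Generating nonterminals: {A, B, C, S}.
Reachable from S after that: {A, C, S}.
Removed useless symbols: {B} and every production mentioning them.

S ::= y | y y S | y A | x C; A ::= x y | x A; C ::= y | x x A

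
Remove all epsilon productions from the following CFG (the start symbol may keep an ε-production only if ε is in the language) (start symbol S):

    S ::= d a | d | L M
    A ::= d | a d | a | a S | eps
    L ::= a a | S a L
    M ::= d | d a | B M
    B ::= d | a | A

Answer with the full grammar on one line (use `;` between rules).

Nullable nonterminals: {A, B}.
ε ∉ L(G), so no ε-production is kept.

S ::= d a | d | L M; A ::= d | a d | a | a S; L ::= a a | S a L; M ::= d | d a | B M; B ::= d | a | A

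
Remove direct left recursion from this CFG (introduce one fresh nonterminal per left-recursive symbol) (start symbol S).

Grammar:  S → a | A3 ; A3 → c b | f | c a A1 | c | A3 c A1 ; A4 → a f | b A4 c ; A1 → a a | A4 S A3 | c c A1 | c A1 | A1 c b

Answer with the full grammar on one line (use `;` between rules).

Left recursion appears on A3, A1.
For A3: α = {c A1}, β = {c b, f, c a A1, c}. Rewrite as A3 → β A3' and A3' → α A3' | ε.
For A1: α = {c b}, β = {a a, A4 S A3, c c A1, c A1}. Rewrite as A1 → β A1' and A1' → α A1' | ε.

S → a | A3; A3 → c b A3' | f A3' | c a A1 A3' | c A3'; A4 → a f | b A4 c; A1 → a a A1' | A4 S A3 A1' | c c A1 A1' | c A1 A1'; A3' → c A1 A3' | ε; A1' → c b A1' | ε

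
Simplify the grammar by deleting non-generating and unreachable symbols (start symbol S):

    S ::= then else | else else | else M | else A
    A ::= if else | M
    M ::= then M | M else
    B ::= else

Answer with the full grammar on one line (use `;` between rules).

Generating nonterminals: {A, B, S}.
Reachable from S after that: {A, S}.
Removed useless symbols: {B, M} and every production mentioning them.

S ::= then else | else else | else A; A ::= if else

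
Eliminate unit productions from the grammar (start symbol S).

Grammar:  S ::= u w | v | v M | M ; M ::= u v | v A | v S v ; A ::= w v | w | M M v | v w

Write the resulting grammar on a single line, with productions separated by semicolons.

S ::= u w | v | v M | u v | v A | v S v; M ::= u v | v A | v S v; A ::= w v | w | M M v | v w

Unit pairs: S ⇒* {M}.
For each unit pair (A, B), copy every non-unit production of B to A, then drop all unit productions.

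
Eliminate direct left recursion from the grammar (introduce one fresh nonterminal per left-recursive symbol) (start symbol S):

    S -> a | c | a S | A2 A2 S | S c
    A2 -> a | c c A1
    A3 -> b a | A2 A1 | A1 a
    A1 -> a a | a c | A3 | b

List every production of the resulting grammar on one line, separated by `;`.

S -> a S' | c S' | a S S' | A2 A2 S S'; A2 -> a | c c A1; A3 -> b a | A2 A1 | A1 a; A1 -> a a | a c | A3 | b; S' -> c S' | ε

Left recursion appears on S.
For S: α = {c}, β = {a, c, a S, A2 A2 S}. Rewrite as S → β S' and S' → α S' | ε.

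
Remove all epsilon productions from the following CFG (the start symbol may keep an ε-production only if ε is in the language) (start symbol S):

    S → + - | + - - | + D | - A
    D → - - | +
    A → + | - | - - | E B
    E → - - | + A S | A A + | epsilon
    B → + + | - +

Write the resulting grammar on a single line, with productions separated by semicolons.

S → + - | + - - | + D | - A; D → - - | +; A → + | - | - - | E B | B; E → - - | + A S | A A +; B → + + | - +

Nullable set = {E}.
ε ∉ L(G), so no ε-production is kept.
Add the nullable-subset variants: A → E B gives E B | B.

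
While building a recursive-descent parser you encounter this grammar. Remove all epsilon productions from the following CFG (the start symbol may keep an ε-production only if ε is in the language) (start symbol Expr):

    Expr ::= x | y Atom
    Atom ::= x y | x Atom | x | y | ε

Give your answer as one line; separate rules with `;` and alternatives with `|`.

Nullable nonterminals: {Atom}.
ε ∉ L(G), so no ε-production is kept.
Expand every rule over subsets of its nullable positions: Expr → y Atom gives y Atom | y. Atom → x Atom gives x Atom | x.

Expr ::= x | y Atom | y; Atom ::= x y | x Atom | x | y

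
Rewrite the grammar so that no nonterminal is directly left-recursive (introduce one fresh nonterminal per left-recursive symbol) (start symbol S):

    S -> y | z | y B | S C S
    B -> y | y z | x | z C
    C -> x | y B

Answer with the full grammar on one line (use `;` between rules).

S is directly left-recursive.
For S: α = {C S}, β = {y, z, y B}. Rewrite as S → β S' and S' → α S' | ε.

S -> y S' | z S' | y B S'; B -> y | y z | x | z C; C -> x | y B; S' -> C S S' | ε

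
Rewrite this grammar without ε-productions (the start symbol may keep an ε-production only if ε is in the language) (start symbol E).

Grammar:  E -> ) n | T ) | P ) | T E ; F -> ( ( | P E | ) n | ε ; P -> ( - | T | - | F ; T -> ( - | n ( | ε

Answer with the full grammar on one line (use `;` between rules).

The nullable symbols are {F, P, T}.
ε ∉ L(G), so no ε-production is kept.
Add the nullable-subset variants: E → T ) gives T ) | ). F → P E gives P E | E.

E -> ) n | T ) | ) | P ) | T E; F -> ( ( | P E | E | ) n; P -> ( - | T | - | F; T -> ( - | n (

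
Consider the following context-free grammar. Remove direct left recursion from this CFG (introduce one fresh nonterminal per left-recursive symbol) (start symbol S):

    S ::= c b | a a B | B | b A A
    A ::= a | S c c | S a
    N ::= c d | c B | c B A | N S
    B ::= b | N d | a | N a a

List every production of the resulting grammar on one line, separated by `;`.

Left recursion appears on N.
For N: α = {S}, β = {c d, c B, c B A}. Rewrite as N → β N' and N' → α N' | ε.

S ::= c b | a a B | B | b A A; A ::= a | S c c | S a; N ::= c d N' | c B N' | c B A N'; B ::= b | N d | a | N a a; N' ::= S N' | ε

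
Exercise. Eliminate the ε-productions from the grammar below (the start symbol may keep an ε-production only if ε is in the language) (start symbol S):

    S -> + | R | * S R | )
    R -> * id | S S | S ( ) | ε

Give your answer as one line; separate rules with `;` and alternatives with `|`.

Nullable nonterminals: {R, S}.
ε ∈ L(G) since S is nullable, so keep S → ε.
Add the nullable-subset variants: S → * S R gives * S R | * S | * R | *. R → S S gives S S | S. R → S ( ) gives S ( ) | ( ).

S -> + | R | * S R | * S | * R | * | ) | ε; R -> * id | S S | S | S ( ) | ( )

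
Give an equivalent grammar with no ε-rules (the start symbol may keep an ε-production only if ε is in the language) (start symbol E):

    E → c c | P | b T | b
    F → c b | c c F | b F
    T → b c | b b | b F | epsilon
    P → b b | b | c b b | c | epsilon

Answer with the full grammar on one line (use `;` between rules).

The nullable symbols are {E, P, T}.
ε ∈ L(G) since E is nullable, so keep E → ε.
Add the nullable-subset variants: E → b T gives b T | b.

E → c c | P | b T | b | epsilon; F → c b | c c F | b F; T → b c | b b | b F; P → b b | b | c b b | c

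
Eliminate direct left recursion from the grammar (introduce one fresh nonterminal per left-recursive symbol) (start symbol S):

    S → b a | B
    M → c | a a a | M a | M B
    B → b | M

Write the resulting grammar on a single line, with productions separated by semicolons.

Directly left-recursive nonterminal: M.
For M: α = {a, B}, β = {c, a a a}. Rewrite as M → β M' and M' → α M' | ε.

S → b a | B; M → c M' | a a a M'; B → b | M; M' → a M' | B M' | ε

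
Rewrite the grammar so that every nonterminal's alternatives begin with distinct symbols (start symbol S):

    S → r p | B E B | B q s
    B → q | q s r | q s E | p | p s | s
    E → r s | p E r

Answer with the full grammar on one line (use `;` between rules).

S → r p | B S'; B → s | q B' | p B''; E → r s | p E r; S' → E B | q s; B' → ε | s B'''; B'' → ε | s; B''' → r | E

S has alternatives sharing prefix 'B': factor to S → B S' with S' → E B | q s.
B has alternatives sharing prefix 'q': factor to B → q B' with B' → ε | s r | s E.
B has alternatives sharing prefix 'p': factor to B → p B'' with B'' → ε | s.
B' has alternatives sharing prefix 's': factor to B' → s B''' with B''' → r | E.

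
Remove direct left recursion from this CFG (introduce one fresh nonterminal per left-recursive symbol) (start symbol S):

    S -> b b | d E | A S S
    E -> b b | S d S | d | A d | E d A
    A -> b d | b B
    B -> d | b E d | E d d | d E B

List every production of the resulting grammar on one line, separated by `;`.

Left recursion appears on E.
For E: α = {d A}, β = {b b, S d S, d, A d}. Rewrite as E → β E' and E' → α E' | ε.

S -> b b | d E | A S S; E -> b b E' | S d S E' | d E' | A d E'; A -> b d | b B; B -> d | b E d | E d d | d E B; E' -> d A E' | ε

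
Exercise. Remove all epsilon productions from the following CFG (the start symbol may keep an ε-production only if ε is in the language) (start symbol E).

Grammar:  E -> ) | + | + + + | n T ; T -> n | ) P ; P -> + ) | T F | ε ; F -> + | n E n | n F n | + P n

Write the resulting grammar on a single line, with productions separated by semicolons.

The nullable symbols are {P}.
ε ∉ L(G), so no ε-production is kept.
For each production, add variants omitting each subset of nullable occurrences: T → ) P gives ) P | ). F → + P n gives + P n | + n.

E -> ) | + | + + + | n T; T -> n | ) P | ); P -> + ) | T F; F -> + | n E n | n F n | + P n | + n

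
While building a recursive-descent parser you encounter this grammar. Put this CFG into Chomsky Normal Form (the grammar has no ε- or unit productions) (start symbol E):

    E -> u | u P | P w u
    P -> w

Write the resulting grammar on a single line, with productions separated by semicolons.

Introduce a nonterminal for each terminal appearing in a rule of length ≥ 2: X1 → u, X2 → w.
Binarize each right-hand side of length ≥ 3 by chaining fresh nonterminals (Y1, Y2, …): affected rules were E → P X2 X1.

E -> u | X1 P | P Y1; P -> w; X1 -> u; X2 -> w; Y1 -> X2 X1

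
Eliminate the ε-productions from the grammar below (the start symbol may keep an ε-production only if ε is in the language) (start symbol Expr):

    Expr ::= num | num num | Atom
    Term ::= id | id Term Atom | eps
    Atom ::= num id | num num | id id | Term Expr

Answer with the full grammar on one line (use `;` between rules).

Nullable nonterminals: {Term}.
ε ∉ L(G), so no ε-production is kept.
For each production, add variants omitting each subset of nullable occurrences: Term → id Term Atom gives id Term Atom | id Atom. Atom → Term Expr gives Term Expr | Expr.

Expr ::= num | num num | Atom; Term ::= id | id Term Atom | id Atom; Atom ::= num id | num num | id id | Term Expr | Expr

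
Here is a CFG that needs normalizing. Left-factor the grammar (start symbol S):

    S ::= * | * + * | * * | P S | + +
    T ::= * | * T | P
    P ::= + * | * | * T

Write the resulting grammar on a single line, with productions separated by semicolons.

S has alternatives sharing prefix '*': factor to S → * S' with S' → ε | + * | *.
T has alternatives sharing prefix '*': factor to T → * T' with T' → ε | T.
P has alternatives sharing prefix '*': factor to P → * P' with P' → ε | T.

S ::= P S | + + | * S'; T ::= P | * T'; P ::= + * | * P'; S' ::= eps | + * | *; T' ::= eps | T; P' ::= eps | T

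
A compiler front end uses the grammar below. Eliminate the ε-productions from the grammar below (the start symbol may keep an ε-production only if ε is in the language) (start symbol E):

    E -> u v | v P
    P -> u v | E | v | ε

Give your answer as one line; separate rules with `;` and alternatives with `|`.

E -> u v | v P | v; P -> u v | E | v

Nullable set = {P}.
ε ∉ L(G), so no ε-production is kept.
For each production, add variants omitting each subset of nullable occurrences: E → v P gives v P | v.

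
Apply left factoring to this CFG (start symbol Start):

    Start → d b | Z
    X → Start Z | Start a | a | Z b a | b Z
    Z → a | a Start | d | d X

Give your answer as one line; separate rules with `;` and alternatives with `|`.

X has alternatives sharing prefix 'Start': factor to X → Start X1 with X1 → Z | a.
Z has alternatives sharing prefix 'a': factor to Z → a Z1 with Z1 → ε | Start.
Z has alternatives sharing prefix 'd': factor to Z → d Z2 with Z2 → ε | X.

Start → d b | Z; X → a | Z b a | b Z | Start X1; Z → a Z1 | d Z2; X1 → Z | a; Z1 → epsilon | Start; Z2 → epsilon | X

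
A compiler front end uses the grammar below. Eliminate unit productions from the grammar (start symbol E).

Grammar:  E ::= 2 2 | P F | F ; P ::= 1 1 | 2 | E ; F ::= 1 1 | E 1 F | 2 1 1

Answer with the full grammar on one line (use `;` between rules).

E ::= 2 2 | P F | 1 1 | E 1 F | 2 1 1; P ::= 2 2 | P F | 1 1 | 2 | E 1 F | 2 1 1; F ::= 1 1 | E 1 F | 2 1 1

Unit pairs: E ⇒* {F}; P ⇒* {E, F}.
For every A with A ⇒* B via unit rules, add B's non-unit alternatives to A; then delete every rule of the form X → Y.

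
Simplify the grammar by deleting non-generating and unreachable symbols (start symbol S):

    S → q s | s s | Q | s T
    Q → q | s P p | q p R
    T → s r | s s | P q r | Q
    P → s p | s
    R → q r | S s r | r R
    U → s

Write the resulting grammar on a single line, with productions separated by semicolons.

S → q s | s s | Q | s T; Q → q | s P p | q p R; T → s r | s s | P q r | Q; P → s p | s; R → q r | S s r | r R

Generating nonterminals: {P, Q, R, S, T, U}.
Reachable from S after that: {P, Q, R, S, T}.
Removed useless symbols: {U} and every production mentioning them.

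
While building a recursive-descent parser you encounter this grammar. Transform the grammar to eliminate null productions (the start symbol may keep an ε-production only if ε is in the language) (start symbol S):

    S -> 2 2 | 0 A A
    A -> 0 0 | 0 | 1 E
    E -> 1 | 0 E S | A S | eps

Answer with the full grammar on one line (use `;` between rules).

Nullable set = {E}.
ε ∉ L(G), so no ε-production is kept.
Add the nullable-subset variants: A → 1 E gives 1 E | 1. E → 0 E S gives 0 E S | 0 S.

S -> 2 2 | 0 A A; A -> 0 0 | 0 | 1 E | 1; E -> 1 | 0 E S | 0 S | A S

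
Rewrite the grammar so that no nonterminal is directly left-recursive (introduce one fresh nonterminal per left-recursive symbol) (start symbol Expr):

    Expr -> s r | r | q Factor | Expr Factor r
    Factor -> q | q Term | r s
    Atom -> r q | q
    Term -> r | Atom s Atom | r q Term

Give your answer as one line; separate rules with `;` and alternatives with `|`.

Expr -> s r Expr1 | r Expr1 | q Factor Expr1; Factor -> q | q Term | r s; Atom -> r q | q; Term -> r | Atom s Atom | r q Term; Expr1 -> Factor r Expr1 | ε

Directly left-recursive nonterminal: Expr.
For Expr: α = {Factor r}, β = {s r, r, q Factor}. Rewrite as Expr → β Expr1 and Expr1 → α Expr1 | ε.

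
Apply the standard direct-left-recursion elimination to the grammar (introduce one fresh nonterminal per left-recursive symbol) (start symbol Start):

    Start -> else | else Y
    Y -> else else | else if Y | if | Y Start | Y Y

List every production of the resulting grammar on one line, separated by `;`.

Left recursion appears on Y.
For Y: α = {Start, Y}, β = {else else, else if Y, if}. Rewrite as Y → β Y1 and Y1 → α Y1 | ε.

Start -> else | else Y; Y -> else else Y1 | else if Y Y1 | if Y1; Y1 -> Start Y1 | Y Y1 | ε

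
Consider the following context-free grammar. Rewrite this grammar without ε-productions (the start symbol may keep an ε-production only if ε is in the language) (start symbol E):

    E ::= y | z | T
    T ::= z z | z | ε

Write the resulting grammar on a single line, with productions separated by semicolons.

The nullable symbols are {E, T}.
ε ∈ L(G) since E is nullable, so keep E → ε.

E ::= y | z | T | ε; T ::= z z | z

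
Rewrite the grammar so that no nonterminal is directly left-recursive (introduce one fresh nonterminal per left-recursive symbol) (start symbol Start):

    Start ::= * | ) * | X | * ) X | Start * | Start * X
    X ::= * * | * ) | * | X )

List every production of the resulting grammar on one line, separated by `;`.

Start ::= * Start1 | ) * Start1 | X Start1 | * ) X Start1; X ::= * * X1 | * ) X1 | * X1; Start1 ::= * Start1 | * X Start1 | ε; X1 ::= ) X1 | ε

Left recursion appears on Start, X.
For Start: α = {*, * X}, β = {*, ) *, X, * ) X}. Rewrite as Start → β Start1 and Start1 → α Start1 | ε.
For X: α = {)}, β = {* *, * ), *}. Rewrite as X → β X1 and X1 → α X1 | ε.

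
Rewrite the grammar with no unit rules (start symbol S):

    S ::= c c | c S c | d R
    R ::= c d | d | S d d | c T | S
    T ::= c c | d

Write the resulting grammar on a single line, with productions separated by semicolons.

S ::= c c | c S c | d R; R ::= c c | c S c | d R | c d | d | S d d | c T; T ::= c c | d

Unit pairs: R ⇒* {S}.
For each unit pair (A, B), copy every non-unit production of B to A, then drop all unit productions.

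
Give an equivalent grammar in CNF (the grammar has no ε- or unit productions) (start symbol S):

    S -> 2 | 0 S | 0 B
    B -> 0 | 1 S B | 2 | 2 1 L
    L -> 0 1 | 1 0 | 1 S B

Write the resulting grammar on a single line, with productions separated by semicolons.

S -> 2 | X1 S | X1 B; B -> 0 | X2 Y1 | 2 | X3 Y2; L -> X1 X2 | X2 X1 | X2 Y3; X1 -> 0; X2 -> 1; X3 -> 2; Y1 -> S B; Y2 -> X2 L; Y3 -> S B

Introduce a nonterminal for each terminal appearing in a rule of length ≥ 2: X1 → 0, X2 → 1, X3 → 2.
Binarize each right-hand side of length ≥ 3 by chaining fresh nonterminals (Y1, Y2, …): affected rules were B → X2 S B; B → X3 X2 L; L → X2 S B.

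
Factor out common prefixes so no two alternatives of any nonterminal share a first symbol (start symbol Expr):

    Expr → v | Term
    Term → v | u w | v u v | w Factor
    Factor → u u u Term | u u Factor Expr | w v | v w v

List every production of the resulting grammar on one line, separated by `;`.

Term has alternatives sharing prefix 'v': factor to Term → v Term1 with Term1 → ε | u v.
Factor has alternatives sharing prefix 'u u': factor to Factor → u u Factor1 with Factor1 → u Term | Factor Expr.

Expr → v | Term; Term → u w | w Factor | v Term1; Factor → w v | v w v | u u Factor1; Term1 → ε | u v; Factor1 → u Term | Factor Expr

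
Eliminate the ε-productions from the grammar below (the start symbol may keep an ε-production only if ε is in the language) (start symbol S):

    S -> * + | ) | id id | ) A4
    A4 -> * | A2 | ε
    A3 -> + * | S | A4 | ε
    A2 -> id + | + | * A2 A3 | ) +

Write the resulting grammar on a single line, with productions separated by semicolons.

S -> * + | ) | id id | ) A4; A4 -> * | A2; A3 -> + * | S | A4; A2 -> id + | + | * A2 A3 | * A2 | ) +

Nullable nonterminals: {A3, A4}.
ε ∉ L(G), so no ε-production is kept.
Add the nullable-subset variants: A2 → * A2 A3 gives * A2 A3 | * A2.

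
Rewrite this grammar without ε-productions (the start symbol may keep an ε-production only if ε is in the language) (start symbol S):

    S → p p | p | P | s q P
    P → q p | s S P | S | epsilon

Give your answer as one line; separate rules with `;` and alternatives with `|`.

S → p p | p | P | s q P | s q | ε; P → q p | s S P | s S | s P | s | S

Nullable set = {P, S}.
ε ∈ L(G) since S is nullable, so keep S → ε.
For each production, add variants omitting each subset of nullable occurrences: S → s q P gives s q P | s q. P → s S P gives s S P | s S | s P | s.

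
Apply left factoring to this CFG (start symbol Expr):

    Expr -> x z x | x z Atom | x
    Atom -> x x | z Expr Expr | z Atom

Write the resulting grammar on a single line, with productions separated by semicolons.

Expr -> x Expr1; Atom -> x x | z Atom1; Expr1 -> eps | z Expr11; Atom1 -> Expr Expr | Atom; Expr11 -> x | Atom

Expr has alternatives sharing prefix 'x': factor to Expr → x Expr1 with Expr1 → z x | z Atom | ε.
Atom has alternatives sharing prefix 'z': factor to Atom → z Atom1 with Atom1 → Expr Expr | Atom.
Expr1 has alternatives sharing prefix 'z': factor to Expr1 → z Expr11 with Expr11 → x | Atom.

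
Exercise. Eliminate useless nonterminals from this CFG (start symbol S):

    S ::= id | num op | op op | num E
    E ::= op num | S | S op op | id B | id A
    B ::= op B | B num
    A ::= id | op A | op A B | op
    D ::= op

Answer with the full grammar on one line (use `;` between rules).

Generating nonterminals: {A, D, E, S}.
Reachable from S after that: {A, E, S}.
Removed useless symbols: {B, D} and every production mentioning them.

S ::= id | num op | op op | num E; E ::= op num | S | S op op | id A; A ::= id | op A | op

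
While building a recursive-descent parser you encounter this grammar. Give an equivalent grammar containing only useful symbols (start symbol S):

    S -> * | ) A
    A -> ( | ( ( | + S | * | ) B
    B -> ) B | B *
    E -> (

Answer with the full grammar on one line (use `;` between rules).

Generating nonterminals: {A, E, S}.
Reachable from S after that: {A, S}.
Removed useless symbols: {B, E} and every production mentioning them.

S -> * | ) A; A -> ( | ( ( | + S | *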